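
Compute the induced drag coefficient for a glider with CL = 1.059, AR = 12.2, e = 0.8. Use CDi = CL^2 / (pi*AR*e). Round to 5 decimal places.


Step 1: CL^2 = 1.059^2 = 1.121481
Step 2: pi * AR * e = 3.14159 * 12.2 * 0.8 = 30.661944
Step 3: CDi = 1.121481 / 30.661944 = 0.03658

0.03658


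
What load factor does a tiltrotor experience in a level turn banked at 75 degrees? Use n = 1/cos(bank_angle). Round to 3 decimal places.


Step 1: Convert 75 degrees to radians = 1.308997
Step 2: cos(75 deg) = 0.258819
Step 3: n = 1 / 0.258819 = 3.864

3.864


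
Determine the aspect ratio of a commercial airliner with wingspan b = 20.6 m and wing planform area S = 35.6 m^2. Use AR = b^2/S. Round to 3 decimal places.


Step 1: b^2 = 20.6^2 = 424.36
Step 2: AR = 424.36 / 35.6 = 11.920

11.920


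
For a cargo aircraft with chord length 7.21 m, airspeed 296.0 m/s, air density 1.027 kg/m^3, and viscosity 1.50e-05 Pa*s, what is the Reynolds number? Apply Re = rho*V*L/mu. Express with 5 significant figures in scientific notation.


Step 1: Numerator = rho * V * L = 1.027 * 296.0 * 7.21 = 2191.78232
Step 2: Re = 2191.78232 / 1.50e-05
Step 3: Re = 1.4612e+08

1.4612e+08


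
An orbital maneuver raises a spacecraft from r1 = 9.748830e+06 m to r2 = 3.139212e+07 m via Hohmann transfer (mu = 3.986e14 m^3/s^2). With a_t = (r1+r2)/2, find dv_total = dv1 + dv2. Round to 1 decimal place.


Step 1: Transfer semi-major axis a_t = (9.748830e+06 + 3.139212e+07) / 2 = 2.057048e+07 m
Step 2: v1 (circular at r1) = sqrt(mu/r1) = 6394.29 m/s
Step 3: v_t1 = sqrt(mu*(2/r1 - 1/a_t)) = 7899.15 m/s
Step 4: dv1 = |7899.15 - 6394.29| = 1504.86 m/s
Step 5: v2 (circular at r2) = 3563.35 m/s, v_t2 = 2453.08 m/s
Step 6: dv2 = |3563.35 - 2453.08| = 1110.26 m/s
Step 7: Total delta-v = 1504.86 + 1110.26 = 2615.1 m/s

2615.1


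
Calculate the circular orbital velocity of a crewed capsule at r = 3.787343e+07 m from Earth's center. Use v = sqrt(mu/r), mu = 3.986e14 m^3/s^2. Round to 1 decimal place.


Step 1: mu / r = 3.986e14 / 3.787343e+07 = 10524528.6735
Step 2: v = sqrt(10524528.6735) = 3244.2 m/s

3244.2


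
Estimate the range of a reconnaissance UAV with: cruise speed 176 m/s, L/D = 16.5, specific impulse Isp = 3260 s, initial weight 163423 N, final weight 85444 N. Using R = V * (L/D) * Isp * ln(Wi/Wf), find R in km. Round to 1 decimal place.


Step 1: Coefficient = V * (L/D) * Isp = 176 * 16.5 * 3260 = 9467040.0 m
Step 2: Wi/Wf = 163423 / 85444 = 1.912633
Step 3: ln(1.912633) = 0.648481
Step 4: R = 9467040.0 * 0.648481 = 6139193.1 m = 6139.2 km

6139.2


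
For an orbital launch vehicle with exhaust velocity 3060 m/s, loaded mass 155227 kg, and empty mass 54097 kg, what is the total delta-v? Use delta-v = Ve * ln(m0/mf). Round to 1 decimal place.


Step 1: Mass ratio m0/mf = 155227 / 54097 = 2.86942
Step 2: ln(2.86942) = 1.05411
Step 3: delta-v = 3060 * 1.05411 = 3225.6 m/s

3225.6


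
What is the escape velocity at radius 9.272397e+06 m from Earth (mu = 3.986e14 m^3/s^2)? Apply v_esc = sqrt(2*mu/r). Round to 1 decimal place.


Step 1: 2*mu/r = 2 * 3.986e14 / 9.272397e+06 = 85975611.2686
Step 2: v_esc = sqrt(85975611.2686) = 9272.3 m/s

9272.3


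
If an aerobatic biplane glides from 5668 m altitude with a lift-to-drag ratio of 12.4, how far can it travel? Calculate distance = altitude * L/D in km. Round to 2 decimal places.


Step 1: Glide distance = altitude * L/D = 5668 * 12.4 = 70283.2 m
Step 2: Convert to km: 70283.2 / 1000 = 70.28 km

70.28


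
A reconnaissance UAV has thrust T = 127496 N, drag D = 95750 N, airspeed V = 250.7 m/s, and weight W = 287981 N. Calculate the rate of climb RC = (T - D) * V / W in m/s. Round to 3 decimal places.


Step 1: Excess thrust = T - D = 127496 - 95750 = 31746 N
Step 2: Excess power = 31746 * 250.7 = 7958722.2 W
Step 3: RC = 7958722.2 / 287981 = 27.636 m/s

27.636


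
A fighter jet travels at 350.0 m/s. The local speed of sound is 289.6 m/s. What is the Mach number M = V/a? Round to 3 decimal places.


Step 1: M = V / a = 350.0 / 289.6
Step 2: M = 1.209

1.209


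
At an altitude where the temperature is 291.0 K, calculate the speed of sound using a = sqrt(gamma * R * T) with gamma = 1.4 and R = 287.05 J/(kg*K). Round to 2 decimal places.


Step 1: gamma * R * T = 1.4 * 287.05 * 291.0 = 116944.17
Step 2: a = sqrt(116944.17) = 341.97 m/s

341.97


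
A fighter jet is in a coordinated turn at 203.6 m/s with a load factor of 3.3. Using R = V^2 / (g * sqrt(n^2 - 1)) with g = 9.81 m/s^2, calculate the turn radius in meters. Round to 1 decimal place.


Step 1: V^2 = 203.6^2 = 41452.96
Step 2: n^2 - 1 = 3.3^2 - 1 = 9.89
Step 3: sqrt(9.89) = 3.144837
Step 4: R = 41452.96 / (9.81 * 3.144837) = 1343.7 m

1343.7


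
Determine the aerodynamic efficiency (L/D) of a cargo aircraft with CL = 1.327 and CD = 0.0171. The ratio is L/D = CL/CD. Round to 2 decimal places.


Step 1: L/D = CL / CD = 1.327 / 0.0171
Step 2: L/D = 77.60

77.60


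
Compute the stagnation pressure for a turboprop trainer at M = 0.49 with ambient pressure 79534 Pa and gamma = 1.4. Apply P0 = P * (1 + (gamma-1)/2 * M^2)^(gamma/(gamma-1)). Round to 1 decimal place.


Step 1: (gamma-1)/2 * M^2 = 0.2 * 0.2401 = 0.04802
Step 2: 1 + 0.04802 = 1.04802
Step 3: Exponent gamma/(gamma-1) = 3.5
Step 4: P0 = 79534 * 1.04802^3.5 = 93723.0 Pa

93723.0


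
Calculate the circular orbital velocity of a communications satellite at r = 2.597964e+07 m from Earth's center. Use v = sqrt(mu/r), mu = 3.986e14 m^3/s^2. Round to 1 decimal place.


Step 1: mu / r = 3.986e14 / 2.597964e+07 = 15342783.8107
Step 2: v = sqrt(15342783.8107) = 3917.0 m/s

3917.0


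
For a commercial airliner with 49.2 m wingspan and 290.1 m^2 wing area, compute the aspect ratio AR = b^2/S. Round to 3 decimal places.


Step 1: b^2 = 49.2^2 = 2420.64
Step 2: AR = 2420.64 / 290.1 = 8.344

8.344


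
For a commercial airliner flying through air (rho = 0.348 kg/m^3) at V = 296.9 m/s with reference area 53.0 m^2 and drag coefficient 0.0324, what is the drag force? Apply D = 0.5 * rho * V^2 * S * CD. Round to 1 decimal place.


Step 1: Dynamic pressure q = 0.5 * 0.348 * 296.9^2 = 15338.0321 Pa
Step 2: Drag D = q * S * CD = 15338.0321 * 53.0 * 0.0324
Step 3: D = 26338.5 N

26338.5


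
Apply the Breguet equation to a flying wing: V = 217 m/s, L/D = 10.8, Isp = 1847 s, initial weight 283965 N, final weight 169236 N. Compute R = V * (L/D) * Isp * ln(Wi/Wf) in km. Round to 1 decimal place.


Step 1: Coefficient = V * (L/D) * Isp = 217 * 10.8 * 1847 = 4328629.2 m
Step 2: Wi/Wf = 283965 / 169236 = 1.677923
Step 3: ln(1.677923) = 0.517557
Step 4: R = 4328629.2 * 0.517557 = 2240311.5 m = 2240.3 km

2240.3


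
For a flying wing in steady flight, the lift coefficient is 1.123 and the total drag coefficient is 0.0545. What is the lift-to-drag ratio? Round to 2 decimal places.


Step 1: L/D = CL / CD = 1.123 / 0.0545
Step 2: L/D = 20.61

20.61


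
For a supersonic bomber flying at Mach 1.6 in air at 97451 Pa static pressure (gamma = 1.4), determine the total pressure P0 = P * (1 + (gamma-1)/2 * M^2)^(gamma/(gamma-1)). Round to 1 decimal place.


Step 1: (gamma-1)/2 * M^2 = 0.2 * 2.56 = 0.512
Step 2: 1 + 0.512 = 1.512
Step 3: Exponent gamma/(gamma-1) = 3.5
Step 4: P0 = 97451 * 1.512^3.5 = 414207.1 Pa

414207.1


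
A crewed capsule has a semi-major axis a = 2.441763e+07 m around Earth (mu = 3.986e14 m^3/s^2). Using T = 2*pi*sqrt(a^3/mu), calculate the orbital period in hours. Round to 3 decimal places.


Step 1: a^3 / mu = 1.455830e+22 / 3.986e14 = 3.652357e+07
Step 2: sqrt(3.652357e+07) = 6043.4734 s
Step 3: T = 2*pi * 6043.4734 = 37972.26 s
Step 4: T in hours = 37972.26 / 3600 = 10.548 hours

10.548


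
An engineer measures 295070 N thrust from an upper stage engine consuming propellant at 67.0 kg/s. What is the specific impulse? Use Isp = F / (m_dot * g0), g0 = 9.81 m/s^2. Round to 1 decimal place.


Step 1: m_dot * g0 = 67.0 * 9.81 = 657.27
Step 2: Isp = 295070 / 657.27 = 448.9 s

448.9


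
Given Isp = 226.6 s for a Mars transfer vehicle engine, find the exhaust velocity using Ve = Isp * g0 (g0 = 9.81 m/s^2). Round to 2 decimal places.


Step 1: Ve = Isp * g0 = 226.6 * 9.81
Step 2: Ve = 2222.95 m/s

2222.95


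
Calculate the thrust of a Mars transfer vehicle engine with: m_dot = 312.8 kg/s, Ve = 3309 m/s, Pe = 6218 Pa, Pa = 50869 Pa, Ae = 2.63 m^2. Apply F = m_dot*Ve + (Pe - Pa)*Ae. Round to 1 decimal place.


Step 1: Momentum thrust = m_dot * Ve = 312.8 * 3309 = 1035055.2 N
Step 2: Pressure thrust = (Pe - Pa) * Ae = (6218 - 50869) * 2.63 = -117432.13 N
Step 3: Total thrust F = 1035055.2 + -117432.13 = 917623.1 N

917623.1


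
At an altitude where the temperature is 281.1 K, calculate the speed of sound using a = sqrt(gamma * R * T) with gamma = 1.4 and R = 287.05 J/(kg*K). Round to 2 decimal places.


Step 1: gamma * R * T = 1.4 * 287.05 * 281.1 = 112965.657
Step 2: a = sqrt(112965.657) = 336.10 m/s

336.10


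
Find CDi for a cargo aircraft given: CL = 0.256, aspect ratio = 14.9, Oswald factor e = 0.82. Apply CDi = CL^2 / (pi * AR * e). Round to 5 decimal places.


Step 1: CL^2 = 0.256^2 = 0.065536
Step 2: pi * AR * e = 3.14159 * 14.9 * 0.82 = 38.383979
Step 3: CDi = 0.065536 / 38.383979 = 0.00171

0.00171


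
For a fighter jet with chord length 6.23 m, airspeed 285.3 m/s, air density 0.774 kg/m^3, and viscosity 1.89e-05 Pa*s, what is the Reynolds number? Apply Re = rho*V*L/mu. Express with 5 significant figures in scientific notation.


Step 1: Numerator = rho * V * L = 0.774 * 285.3 * 6.23 = 1375.722306
Step 2: Re = 1375.722306 / 1.89e-05
Step 3: Re = 7.2790e+07

7.2790e+07


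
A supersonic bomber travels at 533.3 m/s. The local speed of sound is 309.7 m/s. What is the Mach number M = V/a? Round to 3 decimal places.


Step 1: M = V / a = 533.3 / 309.7
Step 2: M = 1.722

1.722


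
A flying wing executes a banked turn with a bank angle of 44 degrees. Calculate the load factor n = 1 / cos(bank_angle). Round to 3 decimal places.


Step 1: Convert 44 degrees to radians = 0.767945
Step 2: cos(44 deg) = 0.71934
Step 3: n = 1 / 0.71934 = 1.390

1.390


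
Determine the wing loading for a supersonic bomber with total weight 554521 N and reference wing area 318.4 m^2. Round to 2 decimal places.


Step 1: Wing loading = W / S = 554521 / 318.4
Step 2: Wing loading = 1741.59 N/m^2

1741.59


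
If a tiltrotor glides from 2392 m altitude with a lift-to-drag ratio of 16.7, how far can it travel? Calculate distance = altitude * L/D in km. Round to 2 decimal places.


Step 1: Glide distance = altitude * L/D = 2392 * 16.7 = 39946.4 m
Step 2: Convert to km: 39946.4 / 1000 = 39.95 km

39.95


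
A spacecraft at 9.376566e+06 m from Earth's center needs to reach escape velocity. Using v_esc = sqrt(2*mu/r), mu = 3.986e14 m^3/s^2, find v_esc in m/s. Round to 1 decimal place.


Step 1: 2*mu/r = 2 * 3.986e14 / 9.376566e+06 = 85020464.8482
Step 2: v_esc = sqrt(85020464.8482) = 9220.7 m/s

9220.7


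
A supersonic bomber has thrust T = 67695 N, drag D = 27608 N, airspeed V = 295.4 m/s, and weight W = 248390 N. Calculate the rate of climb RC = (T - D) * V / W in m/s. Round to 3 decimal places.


Step 1: Excess thrust = T - D = 67695 - 27608 = 40087 N
Step 2: Excess power = 40087 * 295.4 = 11841699.8 W
Step 3: RC = 11841699.8 / 248390 = 47.674 m/s

47.674


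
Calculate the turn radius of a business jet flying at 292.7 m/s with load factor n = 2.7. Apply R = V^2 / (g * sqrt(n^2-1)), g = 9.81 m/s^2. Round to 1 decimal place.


Step 1: V^2 = 292.7^2 = 85673.29
Step 2: n^2 - 1 = 2.7^2 - 1 = 6.29
Step 3: sqrt(6.29) = 2.507987
Step 4: R = 85673.29 / (9.81 * 2.507987) = 3482.2 m

3482.2


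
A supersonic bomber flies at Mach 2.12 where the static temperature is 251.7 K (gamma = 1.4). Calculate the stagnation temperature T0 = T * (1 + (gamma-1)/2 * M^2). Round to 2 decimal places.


Step 1: (gamma-1)/2 = 0.2
Step 2: M^2 = 4.4944
Step 3: 1 + 0.2 * 4.4944 = 1.89888
Step 4: T0 = 251.7 * 1.89888 = 477.95 K

477.95


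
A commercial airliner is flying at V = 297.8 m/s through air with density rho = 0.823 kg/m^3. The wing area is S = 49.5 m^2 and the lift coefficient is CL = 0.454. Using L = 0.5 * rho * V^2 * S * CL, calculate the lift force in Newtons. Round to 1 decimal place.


Step 1: Calculate dynamic pressure q = 0.5 * 0.823 * 297.8^2 = 0.5 * 0.823 * 88684.84 = 36493.8117 Pa
Step 2: Multiply by wing area and lift coefficient: L = 36493.8117 * 49.5 * 0.454
Step 3: L = 1806443.6772 * 0.454 = 820125.4 N

820125.4


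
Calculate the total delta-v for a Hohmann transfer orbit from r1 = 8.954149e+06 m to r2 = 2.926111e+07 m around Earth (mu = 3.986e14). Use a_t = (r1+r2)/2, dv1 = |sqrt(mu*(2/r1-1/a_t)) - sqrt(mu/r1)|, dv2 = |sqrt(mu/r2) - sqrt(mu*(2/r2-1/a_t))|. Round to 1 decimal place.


Step 1: Transfer semi-major axis a_t = (8.954149e+06 + 2.926111e+07) / 2 = 1.910763e+07 m
Step 2: v1 (circular at r1) = sqrt(mu/r1) = 6672.01 m/s
Step 3: v_t1 = sqrt(mu*(2/r1 - 1/a_t)) = 8256.55 m/s
Step 4: dv1 = |8256.55 - 6672.01| = 1584.54 m/s
Step 5: v2 (circular at r2) = 3690.82 m/s, v_t2 = 2526.57 m/s
Step 6: dv2 = |3690.82 - 2526.57| = 1164.25 m/s
Step 7: Total delta-v = 1584.54 + 1164.25 = 2748.8 m/s

2748.8


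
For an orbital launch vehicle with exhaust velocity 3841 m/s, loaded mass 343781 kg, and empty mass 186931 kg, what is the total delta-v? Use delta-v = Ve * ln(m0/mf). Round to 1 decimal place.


Step 1: Mass ratio m0/mf = 343781 / 186931 = 1.83908
Step 2: ln(1.83908) = 0.609265
Step 3: delta-v = 3841 * 0.609265 = 2340.2 m/s

2340.2


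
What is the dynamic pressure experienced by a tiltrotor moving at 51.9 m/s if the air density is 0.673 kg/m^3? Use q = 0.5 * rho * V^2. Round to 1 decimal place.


Step 1: V^2 = 51.9^2 = 2693.61
Step 2: q = 0.5 * 0.673 * 2693.61
Step 3: q = 906.4 Pa

906.4


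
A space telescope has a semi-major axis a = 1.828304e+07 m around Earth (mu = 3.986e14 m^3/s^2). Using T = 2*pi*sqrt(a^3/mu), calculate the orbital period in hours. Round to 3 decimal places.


Step 1: a^3 / mu = 6.111464e+21 / 3.986e14 = 1.533232e+07
Step 2: sqrt(1.533232e+07) = 3915.6509 s
Step 3: T = 2*pi * 3915.6509 = 24602.76 s
Step 4: T in hours = 24602.76 / 3600 = 6.834 hours

6.834


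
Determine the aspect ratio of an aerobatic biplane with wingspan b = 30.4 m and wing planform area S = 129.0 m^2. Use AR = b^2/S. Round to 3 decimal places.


Step 1: b^2 = 30.4^2 = 924.16
Step 2: AR = 924.16 / 129.0 = 7.164

7.164


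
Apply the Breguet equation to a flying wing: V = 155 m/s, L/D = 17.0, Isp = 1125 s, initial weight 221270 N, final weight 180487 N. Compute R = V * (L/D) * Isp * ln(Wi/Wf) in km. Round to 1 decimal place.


Step 1: Coefficient = V * (L/D) * Isp = 155 * 17.0 * 1125 = 2964375.0 m
Step 2: Wi/Wf = 221270 / 180487 = 1.225961
Step 3: ln(1.225961) = 0.203725
Step 4: R = 2964375.0 * 0.203725 = 603917.1 m = 603.9 km

603.9


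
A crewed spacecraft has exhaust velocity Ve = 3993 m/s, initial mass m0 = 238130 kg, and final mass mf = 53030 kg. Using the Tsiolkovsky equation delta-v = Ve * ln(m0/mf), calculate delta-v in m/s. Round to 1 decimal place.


Step 1: Mass ratio m0/mf = 238130 / 53030 = 4.490477
Step 2: ln(4.490477) = 1.501959
Step 3: delta-v = 3993 * 1.501959 = 5997.3 m/s

5997.3


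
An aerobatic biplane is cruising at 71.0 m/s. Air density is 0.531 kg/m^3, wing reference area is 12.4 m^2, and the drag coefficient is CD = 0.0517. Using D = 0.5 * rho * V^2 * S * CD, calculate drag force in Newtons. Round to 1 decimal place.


Step 1: Dynamic pressure q = 0.5 * 0.531 * 71.0^2 = 1338.3855 Pa
Step 2: Drag D = q * S * CD = 1338.3855 * 12.4 * 0.0517
Step 3: D = 858.0 N

858.0


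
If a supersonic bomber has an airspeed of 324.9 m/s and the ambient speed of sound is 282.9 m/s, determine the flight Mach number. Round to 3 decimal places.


Step 1: M = V / a = 324.9 / 282.9
Step 2: M = 1.148

1.148


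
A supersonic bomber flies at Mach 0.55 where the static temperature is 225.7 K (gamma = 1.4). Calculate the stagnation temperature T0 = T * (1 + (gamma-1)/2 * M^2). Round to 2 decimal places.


Step 1: (gamma-1)/2 = 0.2
Step 2: M^2 = 0.3025
Step 3: 1 + 0.2 * 0.3025 = 1.0605
Step 4: T0 = 225.7 * 1.0605 = 239.35 K

239.35


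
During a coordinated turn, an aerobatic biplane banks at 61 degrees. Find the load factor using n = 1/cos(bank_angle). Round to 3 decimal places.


Step 1: Convert 61 degrees to radians = 1.064651
Step 2: cos(61 deg) = 0.48481
Step 3: n = 1 / 0.48481 = 2.063

2.063


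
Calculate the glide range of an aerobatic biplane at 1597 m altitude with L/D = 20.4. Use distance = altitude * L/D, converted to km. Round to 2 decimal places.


Step 1: Glide distance = altitude * L/D = 1597 * 20.4 = 32578.8 m
Step 2: Convert to km: 32578.8 / 1000 = 32.58 km

32.58


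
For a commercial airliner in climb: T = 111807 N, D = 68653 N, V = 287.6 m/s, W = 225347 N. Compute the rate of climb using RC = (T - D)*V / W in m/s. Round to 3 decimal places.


Step 1: Excess thrust = T - D = 111807 - 68653 = 43154 N
Step 2: Excess power = 43154 * 287.6 = 12411090.4 W
Step 3: RC = 12411090.4 / 225347 = 55.075 m/s

55.075


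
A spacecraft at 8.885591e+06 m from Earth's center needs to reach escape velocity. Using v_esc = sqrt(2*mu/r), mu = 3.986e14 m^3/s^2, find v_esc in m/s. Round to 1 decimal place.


Step 1: 2*mu/r = 2 * 3.986e14 / 8.885591e+06 = 89718286.6058
Step 2: v_esc = sqrt(89718286.6058) = 9472.0 m/s

9472.0


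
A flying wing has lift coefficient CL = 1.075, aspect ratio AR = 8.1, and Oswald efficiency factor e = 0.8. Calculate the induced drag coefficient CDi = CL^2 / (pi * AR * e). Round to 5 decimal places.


Step 1: CL^2 = 1.075^2 = 1.155625
Step 2: pi * AR * e = 3.14159 * 8.1 * 0.8 = 20.35752
Step 3: CDi = 1.155625 / 20.35752 = 0.05677

0.05677


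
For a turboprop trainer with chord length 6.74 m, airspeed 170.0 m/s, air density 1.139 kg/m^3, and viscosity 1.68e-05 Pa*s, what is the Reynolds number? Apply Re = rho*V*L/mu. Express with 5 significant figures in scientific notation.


Step 1: Numerator = rho * V * L = 1.139 * 170.0 * 6.74 = 1305.0662
Step 2: Re = 1305.0662 / 1.68e-05
Step 3: Re = 7.7683e+07

7.7683e+07


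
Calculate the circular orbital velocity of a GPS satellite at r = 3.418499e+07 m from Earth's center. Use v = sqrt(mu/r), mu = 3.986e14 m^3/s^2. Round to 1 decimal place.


Step 1: mu / r = 3.986e14 / 3.418499e+07 = 11660088.2434
Step 2: v = sqrt(11660088.2434) = 3414.7 m/s

3414.7


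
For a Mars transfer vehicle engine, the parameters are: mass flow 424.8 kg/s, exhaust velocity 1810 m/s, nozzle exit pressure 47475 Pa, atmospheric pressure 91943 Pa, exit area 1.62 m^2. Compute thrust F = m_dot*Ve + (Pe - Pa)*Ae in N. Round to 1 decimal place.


Step 1: Momentum thrust = m_dot * Ve = 424.8 * 1810 = 768888.0 N
Step 2: Pressure thrust = (Pe - Pa) * Ae = (47475 - 91943) * 1.62 = -72038.16 N
Step 3: Total thrust F = 768888.0 + -72038.16 = 696849.8 N

696849.8


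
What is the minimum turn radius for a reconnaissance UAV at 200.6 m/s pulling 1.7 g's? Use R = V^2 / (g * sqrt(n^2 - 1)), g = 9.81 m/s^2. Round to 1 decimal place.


Step 1: V^2 = 200.6^2 = 40240.36
Step 2: n^2 - 1 = 1.7^2 - 1 = 1.89
Step 3: sqrt(1.89) = 1.374773
Step 4: R = 40240.36 / (9.81 * 1.374773) = 2983.7 m

2983.7


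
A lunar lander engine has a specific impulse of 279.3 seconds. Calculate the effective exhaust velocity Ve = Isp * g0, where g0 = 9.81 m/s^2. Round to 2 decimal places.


Step 1: Ve = Isp * g0 = 279.3 * 9.81
Step 2: Ve = 2739.93 m/s

2739.93


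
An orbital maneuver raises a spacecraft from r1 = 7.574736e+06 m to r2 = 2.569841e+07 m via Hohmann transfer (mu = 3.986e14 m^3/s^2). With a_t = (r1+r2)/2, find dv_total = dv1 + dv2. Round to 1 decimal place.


Step 1: Transfer semi-major axis a_t = (7.574736e+06 + 2.569841e+07) / 2 = 1.663657e+07 m
Step 2: v1 (circular at r1) = sqrt(mu/r1) = 7254.12 m/s
Step 3: v_t1 = sqrt(mu*(2/r1 - 1/a_t)) = 9015.84 m/s
Step 4: dv1 = |9015.84 - 7254.12| = 1761.72 m/s
Step 5: v2 (circular at r2) = 3938.36 m/s, v_t2 = 2657.46 m/s
Step 6: dv2 = |3938.36 - 2657.46| = 1280.9 m/s
Step 7: Total delta-v = 1761.72 + 1280.9 = 3042.6 m/s

3042.6


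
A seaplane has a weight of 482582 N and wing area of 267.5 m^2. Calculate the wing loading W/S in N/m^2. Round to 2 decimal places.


Step 1: Wing loading = W / S = 482582 / 267.5
Step 2: Wing loading = 1804.04 N/m^2

1804.04


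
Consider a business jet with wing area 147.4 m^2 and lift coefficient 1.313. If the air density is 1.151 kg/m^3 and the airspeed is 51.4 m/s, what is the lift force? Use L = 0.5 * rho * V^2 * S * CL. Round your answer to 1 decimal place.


Step 1: Calculate dynamic pressure q = 0.5 * 1.151 * 51.4^2 = 0.5 * 1.151 * 2641.96 = 1520.448 Pa
Step 2: Multiply by wing area and lift coefficient: L = 1520.448 * 147.4 * 1.313
Step 3: L = 224114.0323 * 1.313 = 294261.7 N

294261.7


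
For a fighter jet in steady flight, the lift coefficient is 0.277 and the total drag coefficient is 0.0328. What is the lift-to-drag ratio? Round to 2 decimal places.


Step 1: L/D = CL / CD = 0.277 / 0.0328
Step 2: L/D = 8.45

8.45


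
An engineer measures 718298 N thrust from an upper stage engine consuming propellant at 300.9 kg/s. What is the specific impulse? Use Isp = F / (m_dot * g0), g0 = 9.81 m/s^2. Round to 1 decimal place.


Step 1: m_dot * g0 = 300.9 * 9.81 = 2951.83
Step 2: Isp = 718298 / 2951.83 = 243.3 s

243.3


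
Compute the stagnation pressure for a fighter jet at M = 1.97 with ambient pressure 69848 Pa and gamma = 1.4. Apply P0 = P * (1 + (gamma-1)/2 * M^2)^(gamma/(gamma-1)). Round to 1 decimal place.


Step 1: (gamma-1)/2 * M^2 = 0.2 * 3.8809 = 0.77618
Step 2: 1 + 0.77618 = 1.77618
Step 3: Exponent gamma/(gamma-1) = 3.5
Step 4: P0 = 69848 * 1.77618^3.5 = 521625.0 Pa

521625.0


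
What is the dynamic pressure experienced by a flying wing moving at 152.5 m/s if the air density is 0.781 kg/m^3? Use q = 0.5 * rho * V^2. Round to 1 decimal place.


Step 1: V^2 = 152.5^2 = 23256.25
Step 2: q = 0.5 * 0.781 * 23256.25
Step 3: q = 9081.6 Pa

9081.6


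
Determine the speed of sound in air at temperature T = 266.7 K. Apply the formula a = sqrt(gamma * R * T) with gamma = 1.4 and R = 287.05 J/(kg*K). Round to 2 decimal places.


Step 1: gamma * R * T = 1.4 * 287.05 * 266.7 = 107178.729
Step 2: a = sqrt(107178.729) = 327.38 m/s

327.38


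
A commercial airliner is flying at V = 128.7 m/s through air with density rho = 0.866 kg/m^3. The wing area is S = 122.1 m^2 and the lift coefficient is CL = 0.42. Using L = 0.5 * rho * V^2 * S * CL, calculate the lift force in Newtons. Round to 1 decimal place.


Step 1: Calculate dynamic pressure q = 0.5 * 0.866 * 128.7^2 = 0.5 * 0.866 * 16563.69 = 7172.0778 Pa
Step 2: Multiply by wing area and lift coefficient: L = 7172.0778 * 122.1 * 0.42
Step 3: L = 875710.6957 * 0.42 = 367798.5 N

367798.5


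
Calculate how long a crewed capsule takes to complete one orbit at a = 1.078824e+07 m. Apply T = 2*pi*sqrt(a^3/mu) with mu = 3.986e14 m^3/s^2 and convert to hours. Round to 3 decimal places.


Step 1: a^3 / mu = 1.255601e+21 / 3.986e14 = 3.150029e+06
Step 2: sqrt(3.150029e+06) = 1774.832 s
Step 3: T = 2*pi * 1774.832 = 11151.6 s
Step 4: T in hours = 11151.6 / 3600 = 3.098 hours

3.098


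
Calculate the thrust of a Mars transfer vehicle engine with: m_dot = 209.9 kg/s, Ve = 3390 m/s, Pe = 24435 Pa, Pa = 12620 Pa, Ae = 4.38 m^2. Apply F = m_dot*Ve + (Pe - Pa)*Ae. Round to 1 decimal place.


Step 1: Momentum thrust = m_dot * Ve = 209.9 * 3390 = 711561.0 N
Step 2: Pressure thrust = (Pe - Pa) * Ae = (24435 - 12620) * 4.38 = 51749.70 N
Step 3: Total thrust F = 711561.0 + 51749.70 = 763310.7 N

763310.7


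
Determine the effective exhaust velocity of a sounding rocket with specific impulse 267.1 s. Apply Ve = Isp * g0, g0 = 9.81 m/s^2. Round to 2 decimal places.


Step 1: Ve = Isp * g0 = 267.1 * 9.81
Step 2: Ve = 2620.25 m/s

2620.25


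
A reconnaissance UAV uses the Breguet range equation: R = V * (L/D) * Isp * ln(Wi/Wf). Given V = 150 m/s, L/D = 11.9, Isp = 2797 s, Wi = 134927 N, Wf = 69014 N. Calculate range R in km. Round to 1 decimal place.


Step 1: Coefficient = V * (L/D) * Isp = 150 * 11.9 * 2797 = 4992645.0 m
Step 2: Wi/Wf = 134927 / 69014 = 1.955067
Step 3: ln(1.955067) = 0.670425
Step 4: R = 4992645.0 * 0.670425 = 3347191.6 m = 3347.2 km

3347.2


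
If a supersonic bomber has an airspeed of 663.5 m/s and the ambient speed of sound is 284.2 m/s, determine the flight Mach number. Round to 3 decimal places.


Step 1: M = V / a = 663.5 / 284.2
Step 2: M = 2.335

2.335


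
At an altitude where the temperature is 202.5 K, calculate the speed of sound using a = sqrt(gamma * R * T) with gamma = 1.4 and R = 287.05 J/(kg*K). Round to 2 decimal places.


Step 1: gamma * R * T = 1.4 * 287.05 * 202.5 = 81378.675
Step 2: a = sqrt(81378.675) = 285.27 m/s

285.27


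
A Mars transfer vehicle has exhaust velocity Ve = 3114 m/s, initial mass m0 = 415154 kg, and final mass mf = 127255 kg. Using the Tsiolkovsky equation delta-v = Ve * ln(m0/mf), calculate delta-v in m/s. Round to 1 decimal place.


Step 1: Mass ratio m0/mf = 415154 / 127255 = 3.262379
Step 2: ln(3.262379) = 1.182457
Step 3: delta-v = 3114 * 1.182457 = 3682.2 m/s

3682.2


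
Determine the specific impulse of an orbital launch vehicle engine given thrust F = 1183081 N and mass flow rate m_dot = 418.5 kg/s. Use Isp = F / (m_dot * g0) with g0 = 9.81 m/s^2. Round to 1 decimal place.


Step 1: m_dot * g0 = 418.5 * 9.81 = 4105.49
Step 2: Isp = 1183081 / 4105.49 = 288.2 s

288.2


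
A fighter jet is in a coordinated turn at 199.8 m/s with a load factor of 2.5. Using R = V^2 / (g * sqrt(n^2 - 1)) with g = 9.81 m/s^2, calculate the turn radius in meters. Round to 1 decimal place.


Step 1: V^2 = 199.8^2 = 39920.04
Step 2: n^2 - 1 = 2.5^2 - 1 = 5.25
Step 3: sqrt(5.25) = 2.291288
Step 4: R = 39920.04 / (9.81 * 2.291288) = 1776.0 m

1776.0


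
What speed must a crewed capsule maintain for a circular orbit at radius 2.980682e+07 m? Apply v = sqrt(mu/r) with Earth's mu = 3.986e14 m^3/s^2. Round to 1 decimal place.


Step 1: mu / r = 3.986e14 / 2.980682e+07 = 13372778.4447
Step 2: v = sqrt(13372778.4447) = 3656.9 m/s

3656.9


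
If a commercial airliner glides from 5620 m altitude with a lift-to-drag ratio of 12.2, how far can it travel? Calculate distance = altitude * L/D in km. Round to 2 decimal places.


Step 1: Glide distance = altitude * L/D = 5620 * 12.2 = 68564.0 m
Step 2: Convert to km: 68564.0 / 1000 = 68.56 km

68.56


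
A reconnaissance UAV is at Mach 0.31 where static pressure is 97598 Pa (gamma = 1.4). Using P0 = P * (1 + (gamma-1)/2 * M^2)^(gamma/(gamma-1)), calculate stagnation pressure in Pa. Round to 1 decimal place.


Step 1: (gamma-1)/2 * M^2 = 0.2 * 0.0961 = 0.01922
Step 2: 1 + 0.01922 = 1.01922
Step 3: Exponent gamma/(gamma-1) = 3.5
Step 4: P0 = 97598 * 1.01922^3.5 = 104322.7 Pa

104322.7


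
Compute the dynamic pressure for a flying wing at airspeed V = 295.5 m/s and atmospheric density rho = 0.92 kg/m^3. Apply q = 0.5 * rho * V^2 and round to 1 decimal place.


Step 1: V^2 = 295.5^2 = 87320.25
Step 2: q = 0.5 * 0.92 * 87320.25
Step 3: q = 40167.3 Pa

40167.3


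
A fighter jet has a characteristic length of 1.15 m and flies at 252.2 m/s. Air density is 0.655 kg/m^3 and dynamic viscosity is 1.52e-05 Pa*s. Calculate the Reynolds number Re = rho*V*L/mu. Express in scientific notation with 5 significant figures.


Step 1: Numerator = rho * V * L = 0.655 * 252.2 * 1.15 = 189.96965
Step 2: Re = 189.96965 / 1.52e-05
Step 3: Re = 1.2498e+07

1.2498e+07


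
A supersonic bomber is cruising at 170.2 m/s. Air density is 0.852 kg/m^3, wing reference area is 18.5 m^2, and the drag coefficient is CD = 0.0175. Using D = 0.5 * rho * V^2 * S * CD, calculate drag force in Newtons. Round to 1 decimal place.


Step 1: Dynamic pressure q = 0.5 * 0.852 * 170.2^2 = 12340.385 Pa
Step 2: Drag D = q * S * CD = 12340.385 * 18.5 * 0.0175
Step 3: D = 3995.2 N

3995.2


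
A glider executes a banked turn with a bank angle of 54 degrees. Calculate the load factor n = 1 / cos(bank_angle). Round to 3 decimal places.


Step 1: Convert 54 degrees to radians = 0.942478
Step 2: cos(54 deg) = 0.587785
Step 3: n = 1 / 0.587785 = 1.701

1.701


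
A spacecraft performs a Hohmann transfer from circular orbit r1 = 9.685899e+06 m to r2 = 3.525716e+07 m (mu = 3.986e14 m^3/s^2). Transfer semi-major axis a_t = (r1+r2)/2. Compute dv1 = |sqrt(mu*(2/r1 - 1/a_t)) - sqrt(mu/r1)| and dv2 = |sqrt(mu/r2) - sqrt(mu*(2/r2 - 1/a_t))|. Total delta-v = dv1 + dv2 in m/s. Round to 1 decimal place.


Step 1: Transfer semi-major axis a_t = (9.685899e+06 + 3.525716e+07) / 2 = 2.247153e+07 m
Step 2: v1 (circular at r1) = sqrt(mu/r1) = 6415.03 m/s
Step 3: v_t1 = sqrt(mu*(2/r1 - 1/a_t)) = 8035.37 m/s
Step 4: dv1 = |8035.37 - 6415.03| = 1620.34 m/s
Step 5: v2 (circular at r2) = 3362.37 m/s, v_t2 = 2207.49 m/s
Step 6: dv2 = |3362.37 - 2207.49| = 1154.88 m/s
Step 7: Total delta-v = 1620.34 + 1154.88 = 2775.2 m/s

2775.2


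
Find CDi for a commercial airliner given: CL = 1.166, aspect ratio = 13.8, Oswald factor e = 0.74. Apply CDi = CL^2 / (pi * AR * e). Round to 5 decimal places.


Step 1: CL^2 = 1.166^2 = 1.359556
Step 2: pi * AR * e = 3.14159 * 13.8 * 0.74 = 32.081944
Step 3: CDi = 1.359556 / 32.081944 = 0.04238

0.04238


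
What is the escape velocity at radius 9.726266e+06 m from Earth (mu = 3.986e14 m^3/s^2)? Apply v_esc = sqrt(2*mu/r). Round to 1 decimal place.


Step 1: 2*mu/r = 2 * 3.986e14 / 9.726266e+06 = 81963623.0389
Step 2: v_esc = sqrt(81963623.0389) = 9053.4 m/s

9053.4


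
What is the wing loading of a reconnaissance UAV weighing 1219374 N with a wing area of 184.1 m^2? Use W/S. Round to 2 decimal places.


Step 1: Wing loading = W / S = 1219374 / 184.1
Step 2: Wing loading = 6623.43 N/m^2

6623.43


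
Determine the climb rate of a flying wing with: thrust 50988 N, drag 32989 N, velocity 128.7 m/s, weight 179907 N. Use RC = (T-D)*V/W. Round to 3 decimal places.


Step 1: Excess thrust = T - D = 50988 - 32989 = 17999 N
Step 2: Excess power = 17999 * 128.7 = 2316471.3 W
Step 3: RC = 2316471.3 / 179907 = 12.876 m/s

12.876


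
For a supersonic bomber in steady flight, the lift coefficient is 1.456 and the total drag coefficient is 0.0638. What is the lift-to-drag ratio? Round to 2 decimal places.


Step 1: L/D = CL / CD = 1.456 / 0.0638
Step 2: L/D = 22.82

22.82


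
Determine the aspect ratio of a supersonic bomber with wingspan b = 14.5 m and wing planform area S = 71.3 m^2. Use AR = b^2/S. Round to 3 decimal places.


Step 1: b^2 = 14.5^2 = 210.25
Step 2: AR = 210.25 / 71.3 = 2.949

2.949


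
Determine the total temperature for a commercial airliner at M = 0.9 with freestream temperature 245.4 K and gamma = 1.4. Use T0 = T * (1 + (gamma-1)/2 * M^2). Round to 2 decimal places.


Step 1: (gamma-1)/2 = 0.2
Step 2: M^2 = 0.81
Step 3: 1 + 0.2 * 0.81 = 1.162
Step 4: T0 = 245.4 * 1.162 = 285.15 K

285.15


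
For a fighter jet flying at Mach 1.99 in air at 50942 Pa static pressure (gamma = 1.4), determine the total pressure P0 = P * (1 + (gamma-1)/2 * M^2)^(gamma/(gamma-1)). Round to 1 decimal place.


Step 1: (gamma-1)/2 * M^2 = 0.2 * 3.9601 = 0.79202
Step 2: 1 + 0.79202 = 1.79202
Step 3: Exponent gamma/(gamma-1) = 3.5
Step 4: P0 = 50942 * 1.79202^3.5 = 392442.4 Pa

392442.4


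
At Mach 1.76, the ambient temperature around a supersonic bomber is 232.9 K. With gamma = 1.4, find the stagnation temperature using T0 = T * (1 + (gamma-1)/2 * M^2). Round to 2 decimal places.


Step 1: (gamma-1)/2 = 0.2
Step 2: M^2 = 3.0976
Step 3: 1 + 0.2 * 3.0976 = 1.61952
Step 4: T0 = 232.9 * 1.61952 = 377.19 K

377.19


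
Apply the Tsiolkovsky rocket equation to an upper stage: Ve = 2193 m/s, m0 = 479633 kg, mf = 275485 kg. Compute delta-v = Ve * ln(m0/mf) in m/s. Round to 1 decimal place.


Step 1: Mass ratio m0/mf = 479633 / 275485 = 1.741049
Step 2: ln(1.741049) = 0.554488
Step 3: delta-v = 2193 * 0.554488 = 1216.0 m/s

1216.0


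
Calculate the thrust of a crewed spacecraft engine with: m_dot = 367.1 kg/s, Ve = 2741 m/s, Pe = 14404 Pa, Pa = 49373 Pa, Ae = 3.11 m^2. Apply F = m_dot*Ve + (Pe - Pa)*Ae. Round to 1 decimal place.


Step 1: Momentum thrust = m_dot * Ve = 367.1 * 2741 = 1006221.1 N
Step 2: Pressure thrust = (Pe - Pa) * Ae = (14404 - 49373) * 3.11 = -108753.59 N
Step 3: Total thrust F = 1006221.1 + -108753.59 = 897467.5 N

897467.5


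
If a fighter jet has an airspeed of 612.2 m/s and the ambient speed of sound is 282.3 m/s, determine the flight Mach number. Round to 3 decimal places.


Step 1: M = V / a = 612.2 / 282.3
Step 2: M = 2.169

2.169


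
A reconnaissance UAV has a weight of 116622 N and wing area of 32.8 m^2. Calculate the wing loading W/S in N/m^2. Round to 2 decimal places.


Step 1: Wing loading = W / S = 116622 / 32.8
Step 2: Wing loading = 3555.55 N/m^2

3555.55


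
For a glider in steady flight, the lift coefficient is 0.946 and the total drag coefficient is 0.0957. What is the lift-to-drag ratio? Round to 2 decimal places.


Step 1: L/D = CL / CD = 0.946 / 0.0957
Step 2: L/D = 9.89

9.89


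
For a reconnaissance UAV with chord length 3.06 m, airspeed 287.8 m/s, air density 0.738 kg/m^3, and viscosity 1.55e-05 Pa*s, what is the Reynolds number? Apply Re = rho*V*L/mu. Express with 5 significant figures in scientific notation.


Step 1: Numerator = rho * V * L = 0.738 * 287.8 * 3.06 = 649.932984
Step 2: Re = 649.932984 / 1.55e-05
Step 3: Re = 4.1931e+07

4.1931e+07


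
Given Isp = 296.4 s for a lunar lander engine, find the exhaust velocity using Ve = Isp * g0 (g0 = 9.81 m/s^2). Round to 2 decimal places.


Step 1: Ve = Isp * g0 = 296.4 * 9.81
Step 2: Ve = 2907.68 m/s

2907.68


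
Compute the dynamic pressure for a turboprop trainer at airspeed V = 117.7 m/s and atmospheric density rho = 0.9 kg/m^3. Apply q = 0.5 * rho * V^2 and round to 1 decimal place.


Step 1: V^2 = 117.7^2 = 13853.29
Step 2: q = 0.5 * 0.9 * 13853.29
Step 3: q = 6234.0 Pa

6234.0


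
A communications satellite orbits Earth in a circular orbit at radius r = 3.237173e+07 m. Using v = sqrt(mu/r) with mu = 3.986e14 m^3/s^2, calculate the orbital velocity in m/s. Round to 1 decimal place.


Step 1: mu / r = 3.986e14 / 3.237173e+07 = 12313212.794
Step 2: v = sqrt(12313212.794) = 3509.0 m/s

3509.0


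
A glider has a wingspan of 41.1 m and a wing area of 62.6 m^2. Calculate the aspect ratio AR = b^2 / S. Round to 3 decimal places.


Step 1: b^2 = 41.1^2 = 1689.21
Step 2: AR = 1689.21 / 62.6 = 26.984

26.984


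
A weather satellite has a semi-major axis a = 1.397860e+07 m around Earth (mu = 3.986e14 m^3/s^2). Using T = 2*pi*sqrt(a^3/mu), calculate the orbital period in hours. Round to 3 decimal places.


Step 1: a^3 / mu = 2.731436e+21 / 3.986e14 = 6.852574e+06
Step 2: sqrt(6.852574e+06) = 2617.7422 s
Step 3: T = 2*pi * 2617.7422 = 16447.76 s
Step 4: T in hours = 16447.76 / 3600 = 4.569 hours

4.569


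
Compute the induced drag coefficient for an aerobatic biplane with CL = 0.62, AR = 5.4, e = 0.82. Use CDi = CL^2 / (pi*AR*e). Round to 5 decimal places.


Step 1: CL^2 = 0.62^2 = 0.3844
Step 2: pi * AR * e = 3.14159 * 5.4 * 0.82 = 13.910972
Step 3: CDi = 0.3844 / 13.910972 = 0.02763

0.02763


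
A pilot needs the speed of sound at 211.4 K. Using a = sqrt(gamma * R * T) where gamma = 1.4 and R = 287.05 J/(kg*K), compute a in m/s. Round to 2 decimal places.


Step 1: gamma * R * T = 1.4 * 287.05 * 211.4 = 84955.318
Step 2: a = sqrt(84955.318) = 291.47 m/s

291.47


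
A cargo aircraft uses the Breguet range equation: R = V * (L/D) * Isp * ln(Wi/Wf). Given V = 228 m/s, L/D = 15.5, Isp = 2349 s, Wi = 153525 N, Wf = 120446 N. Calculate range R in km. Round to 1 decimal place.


Step 1: Coefficient = V * (L/D) * Isp = 228 * 15.5 * 2349 = 8301366.0 m
Step 2: Wi/Wf = 153525 / 120446 = 1.274638
Step 3: ln(1.274638) = 0.242662
Step 4: R = 8301366.0 * 0.242662 = 2014425.3 m = 2014.4 km

2014.4


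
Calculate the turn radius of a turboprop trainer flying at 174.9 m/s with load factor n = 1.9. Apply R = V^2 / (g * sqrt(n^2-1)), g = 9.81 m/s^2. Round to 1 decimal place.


Step 1: V^2 = 174.9^2 = 30590.01
Step 2: n^2 - 1 = 1.9^2 - 1 = 2.61
Step 3: sqrt(2.61) = 1.615549
Step 4: R = 30590.01 / (9.81 * 1.615549) = 1930.1 m

1930.1


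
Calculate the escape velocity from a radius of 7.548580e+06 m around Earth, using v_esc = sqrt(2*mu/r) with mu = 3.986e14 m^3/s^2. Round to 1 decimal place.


Step 1: 2*mu/r = 2 * 3.986e14 / 7.548580e+06 = 105609266.9085
Step 2: v_esc = sqrt(105609266.9085) = 10276.6 m/s

10276.6


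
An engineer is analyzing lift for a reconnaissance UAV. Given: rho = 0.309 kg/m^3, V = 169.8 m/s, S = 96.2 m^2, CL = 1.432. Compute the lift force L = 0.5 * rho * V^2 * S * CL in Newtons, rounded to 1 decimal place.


Step 1: Calculate dynamic pressure q = 0.5 * 0.309 * 169.8^2 = 0.5 * 0.309 * 28832.04 = 4454.5502 Pa
Step 2: Multiply by wing area and lift coefficient: L = 4454.5502 * 96.2 * 1.432
Step 3: L = 428527.7273 * 1.432 = 613651.7 N

613651.7


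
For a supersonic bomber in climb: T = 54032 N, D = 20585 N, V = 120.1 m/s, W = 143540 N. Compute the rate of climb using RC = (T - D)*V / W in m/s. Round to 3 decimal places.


Step 1: Excess thrust = T - D = 54032 - 20585 = 33447 N
Step 2: Excess power = 33447 * 120.1 = 4016984.7 W
Step 3: RC = 4016984.7 / 143540 = 27.985 m/s

27.985


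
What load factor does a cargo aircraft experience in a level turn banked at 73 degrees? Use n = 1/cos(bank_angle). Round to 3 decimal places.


Step 1: Convert 73 degrees to radians = 1.27409
Step 2: cos(73 deg) = 0.292372
Step 3: n = 1 / 0.292372 = 3.420

3.420


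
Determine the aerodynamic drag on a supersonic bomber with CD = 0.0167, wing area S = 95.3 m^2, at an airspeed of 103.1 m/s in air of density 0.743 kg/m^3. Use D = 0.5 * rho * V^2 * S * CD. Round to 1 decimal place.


Step 1: Dynamic pressure q = 0.5 * 0.743 * 103.1^2 = 3948.9001 Pa
Step 2: Drag D = q * S * CD = 3948.9001 * 95.3 * 0.0167
Step 3: D = 6284.7 N

6284.7


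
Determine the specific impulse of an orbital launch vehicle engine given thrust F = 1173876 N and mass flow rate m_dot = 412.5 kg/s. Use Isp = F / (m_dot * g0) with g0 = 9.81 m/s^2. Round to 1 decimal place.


Step 1: m_dot * g0 = 412.5 * 9.81 = 4046.62
Step 2: Isp = 1173876 / 4046.62 = 290.1 s

290.1


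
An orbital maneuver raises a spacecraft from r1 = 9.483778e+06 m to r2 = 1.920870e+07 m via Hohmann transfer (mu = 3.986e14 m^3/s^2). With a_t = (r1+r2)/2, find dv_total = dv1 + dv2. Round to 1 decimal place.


Step 1: Transfer semi-major axis a_t = (9.483778e+06 + 1.920870e+07) / 2 = 1.434624e+07 m
Step 2: v1 (circular at r1) = sqrt(mu/r1) = 6483.03 m/s
Step 3: v_t1 = sqrt(mu*(2/r1 - 1/a_t)) = 7501.67 m/s
Step 4: dv1 = |7501.67 - 6483.03| = 1018.64 m/s
Step 5: v2 (circular at r2) = 4555.33 m/s, v_t2 = 3703.75 m/s
Step 6: dv2 = |4555.33 - 3703.75| = 851.58 m/s
Step 7: Total delta-v = 1018.64 + 851.58 = 1870.2 m/s

1870.2


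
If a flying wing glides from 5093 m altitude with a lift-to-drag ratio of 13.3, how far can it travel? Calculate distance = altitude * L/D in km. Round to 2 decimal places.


Step 1: Glide distance = altitude * L/D = 5093 * 13.3 = 67736.9 m
Step 2: Convert to km: 67736.9 / 1000 = 67.74 km

67.74


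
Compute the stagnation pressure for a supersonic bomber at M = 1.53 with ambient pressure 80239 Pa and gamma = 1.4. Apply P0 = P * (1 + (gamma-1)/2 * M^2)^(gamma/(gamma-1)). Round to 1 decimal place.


Step 1: (gamma-1)/2 * M^2 = 0.2 * 2.3409 = 0.46818
Step 2: 1 + 0.46818 = 1.46818
Step 3: Exponent gamma/(gamma-1) = 3.5
Step 4: P0 = 80239 * 1.46818^3.5 = 307689.8 Pa

307689.8
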